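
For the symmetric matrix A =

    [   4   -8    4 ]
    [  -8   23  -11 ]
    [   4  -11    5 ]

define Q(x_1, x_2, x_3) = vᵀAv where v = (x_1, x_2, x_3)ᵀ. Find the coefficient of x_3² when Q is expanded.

5

The coefficient of x_3² is the diagonal entry A[3,3] = 5.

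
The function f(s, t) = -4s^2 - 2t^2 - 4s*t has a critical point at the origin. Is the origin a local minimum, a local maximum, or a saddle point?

The Hessian at the origin is H = [[-8, -4], [-4, -4]].
det H = -8·-4 − (-4)² = 16 > 0 and H[1,1] = -8 < 0, so H is negative definite.
Therefore the origin is a local maximum.

local maximum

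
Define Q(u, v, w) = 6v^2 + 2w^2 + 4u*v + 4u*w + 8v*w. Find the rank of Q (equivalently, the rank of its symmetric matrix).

2

The symmetric matrix is A = [[0, 2, 2], [2, 6, 4], [2, 4, 2]].
Row reduction of A gives 2 nonzero rows, so rank A = 2.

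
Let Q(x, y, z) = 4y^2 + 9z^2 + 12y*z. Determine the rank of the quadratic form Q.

1

The associated matrix is A = [[0, 0, 0], [0, 4, 6], [0, 6, 9]].
Row-reducing A symmetrically gives the diagonal entries 0, 4, 0.
Counting signs: 1 positive, 2 zero.
The rank is the number of nonzero pivots: 1.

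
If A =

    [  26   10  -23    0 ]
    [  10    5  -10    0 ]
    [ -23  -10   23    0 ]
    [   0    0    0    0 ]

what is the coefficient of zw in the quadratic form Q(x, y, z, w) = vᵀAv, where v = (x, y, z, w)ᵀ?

The coefficient of zw is A[3,4] + A[4,3] = 2·0 = 0.

0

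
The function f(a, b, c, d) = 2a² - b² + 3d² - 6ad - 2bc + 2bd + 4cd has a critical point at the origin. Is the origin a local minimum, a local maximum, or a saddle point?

The Hessian at the origin is H = [[4, 0, 0, -6], [0, -2, -2, 2], [0, -2, 0, 4], [-6, 2, 4, 6]].
An LDLᵀ factorisation of H has diagonal entries 4, -2, 2, -3.
So there are 2 positive, 2 negative pivots.
H is indefinite, so the origin is a saddle point.

saddle point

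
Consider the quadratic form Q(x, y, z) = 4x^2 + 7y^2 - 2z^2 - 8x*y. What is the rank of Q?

3

Write A = [[4, -4, 0], [-4, 7, 0], [0, 0, -2]].
An LDLᵀ factorisation of A has diagonal entries 4, 3, -2.
That gives 2 positive, 1 negative pivots.
The rank is the number of nonzero pivots: 3.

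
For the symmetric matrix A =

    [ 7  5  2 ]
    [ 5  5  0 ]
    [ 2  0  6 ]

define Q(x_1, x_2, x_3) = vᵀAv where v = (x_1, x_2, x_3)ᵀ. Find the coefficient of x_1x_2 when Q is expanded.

The coefficient of x_1x_2 is A[1,2] + A[2,1] = 2·5 = 10.

10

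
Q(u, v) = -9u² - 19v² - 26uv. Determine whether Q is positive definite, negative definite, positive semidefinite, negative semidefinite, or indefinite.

negative definite

The symmetric matrix of Q is [[-9, -13], [-13, -19]].
For the 2×2 matrix [[-9, -13], [-13, -19]]: det = -9·-19 − (-13)² = 2, trace = -28.
det > 0 so both eigenvalues share the sign of the trace; trace = -28 < 0 ⇒ both negative.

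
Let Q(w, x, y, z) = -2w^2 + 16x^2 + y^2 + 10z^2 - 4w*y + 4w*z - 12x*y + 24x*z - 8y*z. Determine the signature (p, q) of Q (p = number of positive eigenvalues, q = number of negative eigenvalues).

The associated matrix is A = [[-2, 0, -2, 2], [0, 16, -6, 12], [-2, -6, 1, -4], [2, 12, -4, 10]].
Applying the same elementary operations to the rows and columns of A produces a congruent diagonal matrix with entries -2, 16, 3/4, 0.
So there are 2 positive, 1 negative, 1 zero pivots.

(2, 1)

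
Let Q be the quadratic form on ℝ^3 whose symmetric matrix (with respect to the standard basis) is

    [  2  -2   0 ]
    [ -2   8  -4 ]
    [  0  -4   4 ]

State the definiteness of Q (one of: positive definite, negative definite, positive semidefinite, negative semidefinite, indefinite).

Symmetric row and column elimination reduces A to a congruent diagonal form with pivots 2, 6, 4/3.
Counting signs: 3 positive.
Hence Q is positive definite.

positive definite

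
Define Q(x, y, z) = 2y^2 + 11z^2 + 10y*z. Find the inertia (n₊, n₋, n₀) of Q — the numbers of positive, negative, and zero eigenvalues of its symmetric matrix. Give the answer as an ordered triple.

(1, 1, 1)

The associated matrix is A = [[0, 0, 0], [0, 2, 5], [0, 5, 11]].
Congruent diagonalization of A (simultaneous row and column reduction) yields pivots 0, 2, -3/2.
So there are 1 positive, 1 negative, 1 zero pivots.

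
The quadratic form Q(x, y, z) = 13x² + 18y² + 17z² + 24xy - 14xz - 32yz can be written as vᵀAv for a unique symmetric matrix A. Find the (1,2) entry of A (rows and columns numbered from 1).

The coefficient of x·y in Q is 24. For a symmetric A this equals A[1,2] + A[2,1] = 2·A[1,2].
So A[1,2] = 24/2 = 12.

12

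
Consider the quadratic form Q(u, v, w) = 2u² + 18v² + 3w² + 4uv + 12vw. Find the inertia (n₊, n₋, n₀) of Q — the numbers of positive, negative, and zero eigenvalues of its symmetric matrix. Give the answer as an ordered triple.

Write A = [[2, 2, 0], [2, 18, 6], [0, 6, 3]].
Congruent diagonalization of A (simultaneous row and column reduction) yields pivots 2, 16, 3/4.
So there are 3 positive pivots.

(3, 0, 0)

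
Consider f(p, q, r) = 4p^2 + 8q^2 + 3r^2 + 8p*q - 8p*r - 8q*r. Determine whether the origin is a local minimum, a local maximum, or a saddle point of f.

The Hessian at the origin is H = [[8, 8, -8], [8, 16, -8], [-8, -8, 6]].
Congruent diagonalization of H (simultaneous row and column reduction) yields pivots 8, 8, -2.
So there are 2 positive, 1 negative pivots.
H is indefinite, so the origin is a saddle point.

saddle point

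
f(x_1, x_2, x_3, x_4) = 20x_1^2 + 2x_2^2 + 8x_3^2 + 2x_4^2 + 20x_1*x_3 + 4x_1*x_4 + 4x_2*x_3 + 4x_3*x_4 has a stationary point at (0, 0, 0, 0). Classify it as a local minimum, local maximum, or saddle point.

The Hessian at the origin is H = [[40, 0, 20, 4], [0, 4, 4, 0], [20, 4, 16, 4], [4, 0, 4, 4]].
Applying the same elementary operations to the rows and columns of H produces a congruent diagonal matrix with entries 40, 4, 2, 8/5.
Counting signs: 4 positive.
H is positive definite, so the origin is a strict local minimum.

local minimum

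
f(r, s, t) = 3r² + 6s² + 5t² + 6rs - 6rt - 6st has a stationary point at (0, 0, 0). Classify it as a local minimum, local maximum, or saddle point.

local minimum

The Hessian at the origin is H = [[6, 6, -6], [6, 12, -6], [-6, -6, 10]].
Symmetric row and column elimination reduces H to a congruent diagonal form with pivots 6, 6, 4.
That gives 3 positive pivots.
H is positive definite, so the origin is a strict local minimum.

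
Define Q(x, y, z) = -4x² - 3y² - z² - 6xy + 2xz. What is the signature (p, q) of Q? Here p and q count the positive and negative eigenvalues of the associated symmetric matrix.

Write A = [[-4, -3, 1], [-3, -3, 0], [1, 0, -1]].
Symmetric row and column elimination reduces A to a congruent diagonal form with pivots -4, -3/4, 0.
That gives 2 negative, 1 zero pivots.

(0, 2)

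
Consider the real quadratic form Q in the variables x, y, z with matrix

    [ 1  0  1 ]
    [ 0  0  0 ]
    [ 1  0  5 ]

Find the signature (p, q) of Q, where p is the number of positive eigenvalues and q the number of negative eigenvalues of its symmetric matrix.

Row-reducing A symmetrically gives the diagonal entries 1, 0, 4.
Counting signs: 2 positive, 1 zero.

(2, 0)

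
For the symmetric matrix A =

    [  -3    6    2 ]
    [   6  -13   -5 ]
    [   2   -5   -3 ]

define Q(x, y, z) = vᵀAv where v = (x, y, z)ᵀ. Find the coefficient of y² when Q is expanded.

The coefficient of y² is the diagonal entry A[2,2] = -13.

-13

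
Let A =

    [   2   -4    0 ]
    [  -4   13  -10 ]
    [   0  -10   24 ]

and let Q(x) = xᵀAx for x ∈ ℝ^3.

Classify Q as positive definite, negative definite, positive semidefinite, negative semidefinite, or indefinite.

Leading principal minors: Δ_1 = 2, Δ_2 = 10, Δ_3 = 40.
All leading principal minors are positive, so by Sylvester's criterion Q is positive definite.

positive definite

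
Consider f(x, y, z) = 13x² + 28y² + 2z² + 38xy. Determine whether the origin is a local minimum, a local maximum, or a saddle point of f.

The Hessian at the origin is H = [[26, 38, 0], [38, 56, 0], [0, 0, 4]].
An LDLᵀ factorisation of H has diagonal entries 26, 6/13, 4.
So there are 3 positive pivots.
H is positive definite, so the origin is a strict local minimum.

local minimum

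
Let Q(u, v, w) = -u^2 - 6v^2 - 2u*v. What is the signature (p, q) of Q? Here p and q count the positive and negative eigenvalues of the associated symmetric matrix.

(0, 2)

The associated matrix is A = [[-1, -1, 0], [-1, -6, 0], [0, 0, 0]].
Congruent diagonalization of A (simultaneous row and column reduction) yields pivots -1, -5, 0.
That gives 2 negative, 1 zero pivots.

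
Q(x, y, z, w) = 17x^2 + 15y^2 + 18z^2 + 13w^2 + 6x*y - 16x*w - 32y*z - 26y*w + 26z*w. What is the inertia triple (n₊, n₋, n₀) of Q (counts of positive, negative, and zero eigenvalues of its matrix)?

(3, 1, 0)

Write A = [[17, 3, 0, -8], [3, 15, -16, -13], [0, -16, 18, 13], [-8, -13, 13, 13]].
Row-reducing A symmetrically gives the diagonal entries 17, 246/17, 38/123, -3/19.
So there are 3 positive, 1 negative pivots.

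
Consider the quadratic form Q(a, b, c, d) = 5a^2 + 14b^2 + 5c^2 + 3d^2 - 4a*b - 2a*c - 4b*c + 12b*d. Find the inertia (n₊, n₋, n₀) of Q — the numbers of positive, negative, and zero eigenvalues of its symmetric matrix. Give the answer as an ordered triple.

(3, 0, 1)

The symmetric matrix is A = [[5, -2, -1, 0], [-2, 14, -2, 6], [-1, -2, 5, 0], [0, 6, 0, 3]].
Symmetric row and column elimination reduces A to a congruent diagonal form with pivots 5, 66/5, 48/11, 0.
That gives 3 positive, 1 zero pivots.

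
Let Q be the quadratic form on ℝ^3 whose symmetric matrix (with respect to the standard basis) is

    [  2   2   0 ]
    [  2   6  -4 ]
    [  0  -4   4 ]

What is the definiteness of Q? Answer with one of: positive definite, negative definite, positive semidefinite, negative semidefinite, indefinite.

positive semidefinite

Congruent diagonalization of A (simultaneous row and column reduction) yields pivots 2, 4, 0.
That gives 2 positive, 1 zero pivots.
Hence Q is positive semidefinite.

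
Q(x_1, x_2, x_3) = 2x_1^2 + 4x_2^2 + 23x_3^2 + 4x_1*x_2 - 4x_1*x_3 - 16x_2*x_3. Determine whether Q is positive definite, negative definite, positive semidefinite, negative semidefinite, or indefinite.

The symmetric matrix of Q is A = [[2, 2, -2], [2, 4, -8], [-2, -8, 23]].
Leading principal minors: Δ_1 = 2, Δ_2 = 4, Δ_3 = 12.
All leading principal minors are positive, so by Sylvester's criterion Q is positive definite.

positive definite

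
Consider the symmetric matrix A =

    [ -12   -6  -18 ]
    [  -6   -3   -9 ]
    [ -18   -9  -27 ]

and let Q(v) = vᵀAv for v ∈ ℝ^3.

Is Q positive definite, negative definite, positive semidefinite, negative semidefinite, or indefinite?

Row-reducing A symmetrically gives the diagonal entries -12, 0, 0.
Counting signs: 1 negative, 2 zero.
Hence Q is negative semidefinite.

negative semidefinite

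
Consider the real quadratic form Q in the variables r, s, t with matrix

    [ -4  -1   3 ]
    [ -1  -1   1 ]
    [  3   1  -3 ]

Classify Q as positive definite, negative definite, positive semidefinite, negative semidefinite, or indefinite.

negative definite

Leading principal minors: Δ_1 = -4, Δ_2 = 3, Δ_3 = -2.
The signs alternate starting with Δ_1 < 0, so by Sylvester's criterion Q is negative definite.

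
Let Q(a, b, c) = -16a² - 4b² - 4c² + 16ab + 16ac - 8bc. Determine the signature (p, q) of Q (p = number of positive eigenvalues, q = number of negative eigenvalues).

(0, 1)

The associated matrix is A = [[-16, 8, 8], [8, -4, -4], [8, -4, -4]].
Row-reducing A symmetrically gives the diagonal entries -16, 0, 0.
So there are 1 negative, 2 zero pivots.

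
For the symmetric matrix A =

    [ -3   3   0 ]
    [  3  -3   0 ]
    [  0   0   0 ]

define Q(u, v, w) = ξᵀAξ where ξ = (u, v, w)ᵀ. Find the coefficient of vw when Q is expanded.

The coefficient of vw is A[2,3] + A[3,2] = 2·0 = 0.

0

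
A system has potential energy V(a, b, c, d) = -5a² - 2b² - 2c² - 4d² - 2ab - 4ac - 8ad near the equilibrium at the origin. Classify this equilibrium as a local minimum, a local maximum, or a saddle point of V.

The Hessian at the origin is H = [[-10, -2, -4, -8], [-2, -4, 0, 0], [-4, 0, -4, 0], [-8, 0, 0, -8]].
Symmetric row and column elimination reduces H to a congruent diagonal form with pivots -10, -18/5, -20/9, 24/5.
So there are 1 positive, 3 negative pivots.
H is indefinite, so the origin is a saddle point.

saddle point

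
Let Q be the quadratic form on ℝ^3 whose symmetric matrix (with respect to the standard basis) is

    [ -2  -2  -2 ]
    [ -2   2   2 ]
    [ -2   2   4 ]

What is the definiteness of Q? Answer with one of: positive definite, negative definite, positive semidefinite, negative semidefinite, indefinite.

indefinite

Symmetric row and column elimination reduces A to a congruent diagonal form with pivots -2, 4, 2.
That gives 2 positive, 1 negative pivots.
Hence Q is indefinite.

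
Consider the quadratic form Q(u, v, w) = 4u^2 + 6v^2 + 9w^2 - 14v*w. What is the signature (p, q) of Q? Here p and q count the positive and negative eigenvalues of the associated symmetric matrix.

(3, 0)

Write A = [[4, 0, 0], [0, 6, -7], [0, -7, 9]].
Row-reducing A symmetrically gives the diagonal entries 4, 6, 5/6.
So there are 3 positive pivots.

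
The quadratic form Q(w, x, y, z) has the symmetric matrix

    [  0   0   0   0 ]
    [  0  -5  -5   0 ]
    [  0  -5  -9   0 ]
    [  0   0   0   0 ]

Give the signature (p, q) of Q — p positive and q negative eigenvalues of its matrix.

Congruent diagonalization of A (simultaneous row and column reduction) yields pivots 0, -5, -4, 0.
So there are 2 negative, 2 zero pivots.

(0, 2)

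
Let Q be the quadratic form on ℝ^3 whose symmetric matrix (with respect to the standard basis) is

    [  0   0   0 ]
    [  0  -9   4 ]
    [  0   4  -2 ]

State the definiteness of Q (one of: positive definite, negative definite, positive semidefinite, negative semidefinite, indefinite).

Row-reducing A symmetrically gives the diagonal entries 0, -9, -2/9.
Counting signs: 2 negative, 1 zero.
Hence Q is negative semidefinite.

negative semidefinite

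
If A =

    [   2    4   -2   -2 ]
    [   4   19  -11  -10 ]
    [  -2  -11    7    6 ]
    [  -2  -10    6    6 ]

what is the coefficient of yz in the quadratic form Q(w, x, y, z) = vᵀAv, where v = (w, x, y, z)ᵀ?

The coefficient of yz is A[3,4] + A[4,3] = 2·6 = 12.

12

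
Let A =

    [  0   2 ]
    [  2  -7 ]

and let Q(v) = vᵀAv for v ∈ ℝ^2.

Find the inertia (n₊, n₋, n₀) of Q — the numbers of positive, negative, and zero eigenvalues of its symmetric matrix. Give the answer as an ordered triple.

(1, 1, 0)

By Sylvester's law of inertia any congruent diagonalization of A has 1 positive, 1 negative and 0 zero entries.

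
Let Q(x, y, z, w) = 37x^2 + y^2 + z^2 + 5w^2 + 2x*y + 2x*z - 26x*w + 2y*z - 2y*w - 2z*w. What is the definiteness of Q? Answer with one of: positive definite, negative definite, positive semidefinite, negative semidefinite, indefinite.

positive semidefinite

Write A = [[37, 1, 1, -13], [1, 1, 1, -1], [1, 1, 1, -1], [-13, -1, -1, 5]].
Congruent diagonalization of A (simultaneous row and column reduction) yields pivots 37, 36/37, 0, 0.
That gives 2 positive, 2 zero pivots.
Hence Q is positive semidefinite.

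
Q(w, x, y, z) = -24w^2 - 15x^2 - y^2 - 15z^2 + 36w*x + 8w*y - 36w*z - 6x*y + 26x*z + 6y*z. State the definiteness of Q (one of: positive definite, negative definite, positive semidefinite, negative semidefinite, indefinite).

The symmetric matrix of Q is A = [[-24, 18, 4, -18], [18, -15, -3, 13], [4, -3, -1, 3], [-18, 13, 3, -15]].
Leading principal minors: Δ_1 = -24, Δ_2 = 36, Δ_3 = -12, Δ_4 = 16.
The signs alternate starting with Δ_1 < 0, so by Sylvester's criterion Q is negative definite.

negative definite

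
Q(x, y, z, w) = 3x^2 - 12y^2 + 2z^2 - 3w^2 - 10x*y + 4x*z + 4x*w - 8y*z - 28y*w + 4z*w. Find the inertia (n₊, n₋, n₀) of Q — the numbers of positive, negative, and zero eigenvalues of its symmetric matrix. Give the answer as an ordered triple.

Write A = [[3, -5, 2, 2], [-5, -12, -4, -14], [2, -4, 2, 2], [2, -14, 2, -3]].
An LDLᵀ factorisation of A has diagonal entries 3, -61/3, 42/61, -5/21.
So there are 2 positive, 2 negative pivots.

(2, 2, 0)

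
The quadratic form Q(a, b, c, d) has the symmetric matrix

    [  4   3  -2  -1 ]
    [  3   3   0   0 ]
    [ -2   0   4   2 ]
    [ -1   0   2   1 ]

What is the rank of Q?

Congruent diagonalization of A (simultaneous row and column reduction) yields pivots 4, 3/4, 0, 0.
That gives 2 positive, 2 zero pivots.
The rank is the number of nonzero pivots: 2.

2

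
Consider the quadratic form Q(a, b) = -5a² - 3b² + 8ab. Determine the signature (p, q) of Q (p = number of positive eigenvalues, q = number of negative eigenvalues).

(1, 1)

The associated matrix is A = [[-5, 4], [4, -3]].
An LDLᵀ factorisation of A has diagonal entries -5, 1/5.
That gives 1 positive, 1 negative pivots.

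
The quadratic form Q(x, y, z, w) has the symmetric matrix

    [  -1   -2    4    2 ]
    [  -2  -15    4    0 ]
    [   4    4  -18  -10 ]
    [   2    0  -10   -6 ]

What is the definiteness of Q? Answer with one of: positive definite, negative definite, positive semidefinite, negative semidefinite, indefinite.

negative semidefinite

Row-reducing A symmetrically gives the diagonal entries -1, -11, -6/11, 0.
So there are 3 negative, 1 zero pivots.
Hence Q is negative semidefinite.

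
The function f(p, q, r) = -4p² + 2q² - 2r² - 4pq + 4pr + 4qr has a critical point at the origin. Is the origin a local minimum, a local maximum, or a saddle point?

saddle point

The Hessian at the origin is H = [[-8, -4, 4], [-4, 4, 4], [4, 4, -4]].
Congruent diagonalization of H (simultaneous row and column reduction) yields pivots -8, 6, -8/3.
So there are 1 positive, 2 negative pivots.
H is indefinite, so the origin is a saddle point.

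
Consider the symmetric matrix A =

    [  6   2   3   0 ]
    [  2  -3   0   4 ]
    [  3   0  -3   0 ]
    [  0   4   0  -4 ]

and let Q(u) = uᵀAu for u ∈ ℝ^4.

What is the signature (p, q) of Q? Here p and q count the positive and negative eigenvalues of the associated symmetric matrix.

(2, 2)

Row-reducing A symmetrically gives the diagonal entries 6, -11/3, -93/22, 20/31.
Counting signs: 2 positive, 2 negative.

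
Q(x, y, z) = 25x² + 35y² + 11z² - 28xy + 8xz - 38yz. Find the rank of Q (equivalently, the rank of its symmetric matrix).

3

The symmetric matrix is A = [[25, -14, 4], [-14, 35, -19], [4, -19, 11]].
Symmetric row and column elimination reduces A to a congruent diagonal form with pivots 25, 679/25, 12/679.
That gives 3 positive pivots.
The rank is the number of nonzero pivots: 3.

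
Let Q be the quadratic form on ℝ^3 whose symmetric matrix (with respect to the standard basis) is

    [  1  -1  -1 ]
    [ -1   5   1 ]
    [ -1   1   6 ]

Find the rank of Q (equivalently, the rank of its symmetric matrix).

3

Symmetric row and column elimination reduces A to a congruent diagonal form with pivots 1, 4, 5.
Counting signs: 3 positive.
The rank is the number of nonzero pivots: 3.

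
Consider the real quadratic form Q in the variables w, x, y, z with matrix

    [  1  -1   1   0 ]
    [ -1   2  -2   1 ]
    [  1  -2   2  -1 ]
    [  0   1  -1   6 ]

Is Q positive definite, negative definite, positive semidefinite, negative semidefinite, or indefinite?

Row-reducing A symmetrically gives the diagonal entries 1, 1, 0, 5.
That gives 3 positive, 1 zero pivots.
Hence Q is positive semidefinite.

positive semidefinite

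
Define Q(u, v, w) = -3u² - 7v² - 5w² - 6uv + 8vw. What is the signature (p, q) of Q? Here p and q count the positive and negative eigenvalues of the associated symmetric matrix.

(0, 3)

Write A = [[-3, -3, 0], [-3, -7, 4], [0, 4, -5]].
Congruent diagonalization of A (simultaneous row and column reduction) yields pivots -3, -4, -1.
That gives 3 negative pivots.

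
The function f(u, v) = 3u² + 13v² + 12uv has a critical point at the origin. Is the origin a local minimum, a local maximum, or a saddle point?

The Hessian at the origin is H = [[6, 12], [12, 26]].
det H = 6·26 − (12)² = 12 > 0 and H[1,1] = 6 > 0, so H is positive definite.
Therefore the origin is a local minimum.

local minimum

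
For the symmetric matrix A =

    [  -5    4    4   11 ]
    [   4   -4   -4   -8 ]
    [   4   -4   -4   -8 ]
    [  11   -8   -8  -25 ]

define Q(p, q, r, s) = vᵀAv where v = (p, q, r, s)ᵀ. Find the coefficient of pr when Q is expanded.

8

The coefficient of pr is A[1,3] + A[3,1] = 2·4 = 8.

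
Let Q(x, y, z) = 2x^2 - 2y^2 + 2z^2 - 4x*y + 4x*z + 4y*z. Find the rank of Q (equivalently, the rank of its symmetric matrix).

3

The symmetric matrix is A = [[2, -2, 2], [-2, -2, 2], [2, 2, 2]].
Congruent diagonalization of A (simultaneous row and column reduction) yields pivots 2, -4, 4.
Counting signs: 2 positive, 1 negative.
The rank is the number of nonzero pivots: 3.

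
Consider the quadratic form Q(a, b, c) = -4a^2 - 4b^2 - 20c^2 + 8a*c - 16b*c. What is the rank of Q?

2

The associated matrix is A = [[-4, 0, 4], [0, -4, -8], [4, -8, -20]].
Congruent diagonalization of A (simultaneous row and column reduction) yields pivots -4, -4, 0.
So there are 2 negative, 1 zero pivots.
The rank is the number of nonzero pivots: 2.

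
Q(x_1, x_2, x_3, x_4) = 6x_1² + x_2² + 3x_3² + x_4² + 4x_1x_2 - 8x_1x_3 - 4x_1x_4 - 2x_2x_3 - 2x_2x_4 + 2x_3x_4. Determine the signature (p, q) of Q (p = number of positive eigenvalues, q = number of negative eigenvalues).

The associated matrix is A = [[6, 2, -4, -2], [2, 1, -1, -1], [-4, -1, 3, 1], [-2, -1, 1, 1]].
Congruent diagonalization of A (simultaneous row and column reduction) yields pivots 6, 1/3, 0, 0.
That gives 2 positive, 2 zero pivots.

(2, 0)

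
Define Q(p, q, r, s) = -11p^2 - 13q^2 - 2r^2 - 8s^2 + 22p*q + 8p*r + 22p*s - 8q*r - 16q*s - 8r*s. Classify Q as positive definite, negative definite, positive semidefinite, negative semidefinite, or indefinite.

The associated matrix is A = [[-11, 11, 4, 11], [11, -13, -4, -8], [4, -4, -2, -4], [11, -8, -4, -8]].
Congruent diagonalization of A (simultaneous row and column reduction) yields pivots -11, -2, -6/11, 15/2.
Counting signs: 1 positive, 3 negative.
Hence Q is indefinite.

indefinite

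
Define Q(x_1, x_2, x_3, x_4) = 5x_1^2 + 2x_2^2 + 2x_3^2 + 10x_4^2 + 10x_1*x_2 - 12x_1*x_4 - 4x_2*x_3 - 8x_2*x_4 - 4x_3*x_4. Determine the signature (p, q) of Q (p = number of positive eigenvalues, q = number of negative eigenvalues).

(3, 1)

Write A = [[5, 5, 0, -6], [5, 2, -2, -4], [0, -2, 2, -2], [-6, -4, -2, 10]].
Symmetric row and column elimination reduces A to a congruent diagonal form with pivots 5, -3, 10/3, 4/5.
That gives 3 positive, 1 negative pivots.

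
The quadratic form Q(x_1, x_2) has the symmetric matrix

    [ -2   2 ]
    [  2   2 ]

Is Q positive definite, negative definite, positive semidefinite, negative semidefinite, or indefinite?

An LDLᵀ factorisation of A has diagonal entries -2, 4.
Counting signs: 1 positive, 1 negative.
Hence Q is indefinite.

indefinite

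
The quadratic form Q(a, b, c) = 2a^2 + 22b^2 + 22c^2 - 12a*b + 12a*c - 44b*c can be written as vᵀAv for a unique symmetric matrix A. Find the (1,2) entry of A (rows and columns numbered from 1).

-6

The coefficient of a·b in Q is -12. For a symmetric A this equals A[1,2] + A[2,1] = 2·A[1,2].
So A[1,2] = -12/2 = -6.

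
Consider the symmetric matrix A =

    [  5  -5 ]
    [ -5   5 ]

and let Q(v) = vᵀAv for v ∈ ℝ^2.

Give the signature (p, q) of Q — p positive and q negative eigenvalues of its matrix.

Applying the same elementary operations to the rows and columns of A produces a congruent diagonal matrix with entries 5, 0.
So there are 1 positive, 1 zero pivots.

(1, 0)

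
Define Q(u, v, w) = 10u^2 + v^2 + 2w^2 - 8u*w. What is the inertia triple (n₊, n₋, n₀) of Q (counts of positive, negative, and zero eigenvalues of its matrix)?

The symmetric matrix is A = [[10, 0, -4], [0, 1, 0], [-4, 0, 2]].
Row-reducing A symmetrically gives the diagonal entries 10, 1, 2/5.
So there are 3 positive pivots.

(3, 0, 0)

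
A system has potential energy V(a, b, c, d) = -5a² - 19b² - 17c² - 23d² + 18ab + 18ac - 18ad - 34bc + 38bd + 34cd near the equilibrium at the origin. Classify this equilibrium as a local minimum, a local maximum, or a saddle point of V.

The Hessian at the origin is H = [[-10, 18, 18, -18], [18, -38, -34, 38], [18, -34, -34, 34], [-18, 38, 34, -46]].
Congruent diagonalization of H (simultaneous row and column reduction) yields pivots -10, -28/5, -8/7, -8.
That gives 4 negative pivots.
H is negative definite, so the origin is a strict local maximum.

local maximum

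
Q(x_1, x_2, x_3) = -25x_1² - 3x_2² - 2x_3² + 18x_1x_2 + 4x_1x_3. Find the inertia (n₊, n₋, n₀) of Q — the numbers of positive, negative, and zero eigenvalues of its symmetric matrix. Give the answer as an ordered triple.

(1, 2, 0)

Write A = [[-25, 9, 2], [9, -3, 0], [2, 0, -2]].
Congruent diagonalization of A (simultaneous row and column reduction) yields pivots -25, 6/25, -4.
That gives 1 positive, 2 negative pivots.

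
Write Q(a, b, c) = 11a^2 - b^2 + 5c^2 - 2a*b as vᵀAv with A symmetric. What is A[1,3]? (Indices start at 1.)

The coefficient of a·c in Q is 0. For a symmetric A this equals A[1,3] + A[3,1] = 2·A[1,3].
So A[1,3] = 0/2 = 0.

0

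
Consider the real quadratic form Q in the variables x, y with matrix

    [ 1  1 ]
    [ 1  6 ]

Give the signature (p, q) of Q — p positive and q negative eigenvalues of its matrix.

(2, 0)

Row-reducing A symmetrically gives the diagonal entries 1, 5.
So there are 2 positive pivots.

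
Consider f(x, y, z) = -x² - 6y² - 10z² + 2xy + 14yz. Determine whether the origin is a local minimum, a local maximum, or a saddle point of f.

The Hessian at the origin is H = [[-2, 2, 0], [2, -12, 14], [0, 14, -20]].
Applying the same elementary operations to the rows and columns of H produces a congruent diagonal matrix with entries -2, -10, -2/5.
That gives 3 negative pivots.
H is negative definite, so the origin is a strict local maximum.

local maximum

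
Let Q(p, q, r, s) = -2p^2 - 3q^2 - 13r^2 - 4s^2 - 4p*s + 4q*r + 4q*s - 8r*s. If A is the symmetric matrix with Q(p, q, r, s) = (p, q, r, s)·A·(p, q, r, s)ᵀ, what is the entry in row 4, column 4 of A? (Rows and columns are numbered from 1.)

-4

The coefficient of s^2 in Q is -4, and that is exactly A[4,4].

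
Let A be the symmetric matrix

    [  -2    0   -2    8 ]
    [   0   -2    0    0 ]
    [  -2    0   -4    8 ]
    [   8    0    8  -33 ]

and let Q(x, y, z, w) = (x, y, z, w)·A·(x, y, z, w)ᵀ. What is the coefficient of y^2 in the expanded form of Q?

-2

The coefficient of y^2 is the diagonal entry A[2,2] = -2.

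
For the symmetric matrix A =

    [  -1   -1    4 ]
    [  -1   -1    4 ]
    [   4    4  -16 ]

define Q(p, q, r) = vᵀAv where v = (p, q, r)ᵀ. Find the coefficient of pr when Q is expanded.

The coefficient of pr is A[1,3] + A[3,1] = 2·4 = 8.

8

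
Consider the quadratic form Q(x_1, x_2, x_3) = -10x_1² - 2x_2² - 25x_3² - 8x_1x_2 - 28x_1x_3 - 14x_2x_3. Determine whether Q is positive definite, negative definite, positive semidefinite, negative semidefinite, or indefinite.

negative definite

The symmetric matrix of Q is A = [[-10, -4, -14], [-4, -2, -7], [-14, -7, -25]].
Leading principal minors: Δ_1 = -10, Δ_2 = 4, Δ_3 = -2.
The signs alternate starting with Δ_1 < 0, so by Sylvester's criterion Q is negative definite.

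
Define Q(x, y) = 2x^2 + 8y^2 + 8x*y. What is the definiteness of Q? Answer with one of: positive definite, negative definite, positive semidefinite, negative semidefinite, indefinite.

The symmetric matrix of Q is [[2, 4], [4, 8]].
For the 2×2 matrix [[2, 4], [4, 8]]: det = 2·8 − (4)² = 0, trace = 10.
det = 0 so one eigenvalue is zero; the form is semidefinite with the sign of the trace.

positive semidefinite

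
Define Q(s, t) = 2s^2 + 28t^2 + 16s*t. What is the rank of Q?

The associated matrix is A = [[2, 8], [8, 28]].
Symmetric row and column elimination reduces A to a congruent diagonal form with pivots 2, -4.
So there are 1 positive, 1 negative pivots.
The rank is the number of nonzero pivots: 2.

2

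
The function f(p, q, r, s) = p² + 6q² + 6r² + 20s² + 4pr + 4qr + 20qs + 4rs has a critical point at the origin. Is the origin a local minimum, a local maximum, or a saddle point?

local minimum

The Hessian at the origin is H = [[2, 0, 4, 0], [0, 12, 4, 20], [4, 4, 12, 4], [0, 20, 4, 40]].
Applying the same elementary operations to the rows and columns of H produces a congruent diagonal matrix with entries 2, 12, 8/3, 4.
Counting signs: 4 positive.
H is positive definite, so the origin is a strict local minimum.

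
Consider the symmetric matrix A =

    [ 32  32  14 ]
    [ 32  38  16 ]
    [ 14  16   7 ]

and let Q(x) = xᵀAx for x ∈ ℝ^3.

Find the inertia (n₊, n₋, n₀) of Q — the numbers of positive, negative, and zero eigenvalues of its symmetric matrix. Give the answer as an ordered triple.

(3, 0, 0)

An LDLᵀ factorisation of A has diagonal entries 32, 6, 5/24.
Counting signs: 3 positive.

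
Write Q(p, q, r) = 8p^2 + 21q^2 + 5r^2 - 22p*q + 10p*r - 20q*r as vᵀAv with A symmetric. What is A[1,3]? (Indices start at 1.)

The coefficient of p·r in Q is 10. For a symmetric A this equals A[1,3] + A[3,1] = 2·A[1,3].
So A[1,3] = 10/2 = 5.

5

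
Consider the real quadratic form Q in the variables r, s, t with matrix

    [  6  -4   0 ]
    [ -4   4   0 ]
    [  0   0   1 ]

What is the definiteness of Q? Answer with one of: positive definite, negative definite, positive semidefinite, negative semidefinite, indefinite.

An LDLᵀ factorisation of A has diagonal entries 6, 4/3, 1.
So there are 3 positive pivots.
Hence Q is positive definite.

positive definite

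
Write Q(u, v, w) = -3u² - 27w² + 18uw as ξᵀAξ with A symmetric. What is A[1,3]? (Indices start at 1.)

The coefficient of u·w in Q is 18. For a symmetric A this equals A[1,3] + A[3,1] = 2·A[1,3].
So A[1,3] = 18/2 = 9.

9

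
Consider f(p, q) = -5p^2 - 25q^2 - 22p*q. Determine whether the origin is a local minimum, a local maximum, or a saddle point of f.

The Hessian at the origin is H = [[-10, -22], [-22, -50]].
det H = -10·-50 − (-22)² = 16 > 0 and H[1,1] = -10 < 0, so H is negative definite.
Therefore the origin is a local maximum.

local maximum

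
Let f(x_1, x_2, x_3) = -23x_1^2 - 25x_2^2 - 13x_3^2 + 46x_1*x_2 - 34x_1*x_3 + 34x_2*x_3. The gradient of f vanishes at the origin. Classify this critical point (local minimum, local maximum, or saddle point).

local maximum

The Hessian at the origin is H = [[-46, 46, -34], [46, -50, 34], [-34, 34, -26]].
Symmetric row and column elimination reduces H to a congruent diagonal form with pivots -46, -4, -20/23.
So there are 3 negative pivots.
H is negative definite, so the origin is a strict local maximum.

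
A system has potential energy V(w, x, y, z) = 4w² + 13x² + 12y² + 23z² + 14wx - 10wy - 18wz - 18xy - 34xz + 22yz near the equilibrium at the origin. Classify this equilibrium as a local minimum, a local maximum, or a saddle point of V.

The Hessian at the origin is H = [[8, 14, -10, -18], [14, 26, -18, -34], [-10, -18, 24, 22], [-18, -34, 22, 46]].
Symmetric row and column elimination reduces H to a congruent diagonal form with pivots 8, 3/2, 34/3, 20/17.
So there are 4 positive pivots.
H is positive definite, so the origin is a strict local minimum.

local minimum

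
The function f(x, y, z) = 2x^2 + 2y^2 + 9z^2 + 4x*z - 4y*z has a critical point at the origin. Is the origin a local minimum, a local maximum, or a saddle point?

The Hessian at the origin is H = [[4, 0, 4], [0, 4, -4], [4, -4, 18]].
Congruent diagonalization of H (simultaneous row and column reduction) yields pivots 4, 4, 10.
That gives 3 positive pivots.
H is positive definite, so the origin is a strict local minimum.

local minimum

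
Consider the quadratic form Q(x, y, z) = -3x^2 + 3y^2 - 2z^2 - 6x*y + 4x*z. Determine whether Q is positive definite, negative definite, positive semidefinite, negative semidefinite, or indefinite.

The symmetric matrix is A = [[-3, -3, 2], [-3, 3, 0], [2, 0, -2]].
Symmetric row and column elimination reduces A to a congruent diagonal form with pivots -3, 6, -4/3.
That gives 1 positive, 2 negative pivots.
Hence Q is indefinite.

indefinite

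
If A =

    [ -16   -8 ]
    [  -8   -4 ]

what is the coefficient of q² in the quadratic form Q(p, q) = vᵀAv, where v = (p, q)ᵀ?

The coefficient of q² is the diagonal entry A[2,2] = -4.

-4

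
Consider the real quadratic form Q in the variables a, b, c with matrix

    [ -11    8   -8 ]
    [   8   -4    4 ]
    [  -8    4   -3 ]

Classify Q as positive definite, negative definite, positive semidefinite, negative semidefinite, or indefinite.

indefinite

Applying the same elementary operations to the rows and columns of A produces a congruent diagonal matrix with entries -11, 20/11, 1.
Counting signs: 2 positive, 1 negative.
Hence Q is indefinite.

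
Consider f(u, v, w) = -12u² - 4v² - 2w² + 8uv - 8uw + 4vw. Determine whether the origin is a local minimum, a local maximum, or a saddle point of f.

local maximum

The Hessian at the origin is H = [[-24, 8, -8], [8, -8, 4], [-8, 4, -4]].
Row-reducing H symmetrically gives the diagonal entries -24, -16/3, -1.
So there are 3 negative pivots.
H is negative definite, so the origin is a strict local maximum.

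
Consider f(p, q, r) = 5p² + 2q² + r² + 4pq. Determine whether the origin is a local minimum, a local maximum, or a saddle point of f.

The Hessian at the origin is H = [[10, 4, 0], [4, 4, 0], [0, 0, 2]].
Congruent diagonalization of H (simultaneous row and column reduction) yields pivots 10, 12/5, 2.
So there are 3 positive pivots.
H is positive definite, so the origin is a strict local minimum.

local minimum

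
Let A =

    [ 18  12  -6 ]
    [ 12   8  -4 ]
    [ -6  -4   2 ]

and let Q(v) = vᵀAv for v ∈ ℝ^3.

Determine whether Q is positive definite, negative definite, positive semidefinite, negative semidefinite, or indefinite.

Symmetric row and column elimination reduces A to a congruent diagonal form with pivots 18, 0, 0.
That gives 1 positive, 2 zero pivots.
Hence Q is positive semidefinite.

positive semidefinite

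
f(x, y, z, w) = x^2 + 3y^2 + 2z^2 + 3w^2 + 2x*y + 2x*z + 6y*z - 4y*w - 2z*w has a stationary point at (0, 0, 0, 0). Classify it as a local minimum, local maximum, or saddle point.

saddle point

The Hessian at the origin is H = [[2, 2, 2, 0], [2, 6, 6, -4], [2, 6, 4, -2], [0, -4, -2, 6]].
An LDLᵀ factorisation of H has diagonal entries 2, 4, -2, 4.
That gives 3 positive, 1 negative pivots.
H is indefinite, so the origin is a saddle point.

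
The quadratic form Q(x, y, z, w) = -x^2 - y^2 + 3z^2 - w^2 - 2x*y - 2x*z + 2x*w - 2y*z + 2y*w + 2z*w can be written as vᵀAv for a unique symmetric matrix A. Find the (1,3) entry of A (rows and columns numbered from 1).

The coefficient of x·z in Q is -2. For a symmetric A this equals A[1,3] + A[3,1] = 2·A[1,3].
So A[1,3] = -2/2 = -1.

-1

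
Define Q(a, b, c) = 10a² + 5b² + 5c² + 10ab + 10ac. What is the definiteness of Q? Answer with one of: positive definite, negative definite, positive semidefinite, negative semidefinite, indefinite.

positive semidefinite

The associated matrix is A = [[10, 5, 5], [5, 5, 0], [5, 0, 5]].
Applying the same elementary operations to the rows and columns of A produces a congruent diagonal matrix with entries 10, 5/2, 0.
Counting signs: 2 positive, 1 zero.
Hence Q is positive semidefinite.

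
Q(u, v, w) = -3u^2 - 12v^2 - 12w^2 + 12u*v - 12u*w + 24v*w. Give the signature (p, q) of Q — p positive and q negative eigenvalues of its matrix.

(0, 1)

The symmetric matrix is A = [[-3, 6, -6], [6, -12, 12], [-6, 12, -12]].
Symmetric row and column elimination reduces A to a congruent diagonal form with pivots -3, 0, 0.
So there are 1 negative, 2 zero pivots.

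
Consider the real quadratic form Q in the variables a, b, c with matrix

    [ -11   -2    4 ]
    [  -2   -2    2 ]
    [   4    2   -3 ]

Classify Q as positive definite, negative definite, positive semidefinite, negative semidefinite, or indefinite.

Row-reducing A symmetrically gives the diagonal entries -11, -18/11, -5/9.
So there are 3 negative pivots.
Hence Q is negative definite.

negative definite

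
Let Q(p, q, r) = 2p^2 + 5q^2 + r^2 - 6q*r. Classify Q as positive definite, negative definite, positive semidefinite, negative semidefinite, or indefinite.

Write A = [[2, 0, 0], [0, 5, -3], [0, -3, 1]].
An LDLᵀ factorisation of A has diagonal entries 2, 5, -4/5.
So there are 2 positive, 1 negative pivots.
Hence Q is indefinite.

indefinite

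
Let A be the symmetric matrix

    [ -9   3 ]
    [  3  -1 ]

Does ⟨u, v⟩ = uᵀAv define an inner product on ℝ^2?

For the 2×2 matrix [[-9, 3], [3, -1]]: det = -9·-1 − (3)² = 0, trace = -10.
det = 0 so one eigenvalue is zero; the form is semidefinite with the sign of the trace.
⟨·,·⟩ is an inner product exactly when A is positive definite.

no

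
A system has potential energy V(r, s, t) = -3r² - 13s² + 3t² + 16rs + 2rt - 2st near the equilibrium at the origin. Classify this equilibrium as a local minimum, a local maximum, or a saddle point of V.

The Hessian at the origin is H = [[-6, 16, 2], [16, -26, -2], [2, -2, 6]].
Applying the same elementary operations to the rows and columns of H produces a congruent diagonal matrix with entries -6, 50/3, 6.
Counting signs: 2 positive, 1 negative.
H is indefinite, so the origin is a saddle point.

saddle point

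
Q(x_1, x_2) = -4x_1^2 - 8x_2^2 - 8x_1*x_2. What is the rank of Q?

The symmetric matrix is A = [[-4, -4], [-4, -8]].
Applying the same elementary operations to the rows and columns of A produces a congruent diagonal matrix with entries -4, -4.
Counting signs: 2 negative.
The rank is the number of nonzero pivots: 2.

2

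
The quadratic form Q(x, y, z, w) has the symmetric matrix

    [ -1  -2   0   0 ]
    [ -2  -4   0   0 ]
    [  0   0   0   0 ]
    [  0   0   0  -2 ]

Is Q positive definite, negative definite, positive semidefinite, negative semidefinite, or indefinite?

negative semidefinite

Row-reducing A symmetrically gives the diagonal entries -1, 0, 0, -2.
That gives 2 negative, 2 zero pivots.
Hence Q is negative semidefinite.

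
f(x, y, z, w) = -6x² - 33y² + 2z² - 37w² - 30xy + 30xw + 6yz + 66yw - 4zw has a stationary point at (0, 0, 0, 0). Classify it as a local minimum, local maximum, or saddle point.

The Hessian at the origin is H = [[-12, -30, 0, 30], [-30, -66, 6, 66], [0, 6, 4, -4], [30, 66, -4, -74]].
H is indefinite, so the origin is a saddle point.

saddle point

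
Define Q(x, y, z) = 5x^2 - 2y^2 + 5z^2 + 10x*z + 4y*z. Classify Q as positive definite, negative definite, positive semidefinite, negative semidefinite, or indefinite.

indefinite

Write A = [[5, 0, 5], [0, -2, 2], [5, 2, 5]].
Symmetric row and column elimination reduces A to a congruent diagonal form with pivots 5, -2, 2.
So there are 2 positive, 1 negative pivots.
Hence Q is indefinite.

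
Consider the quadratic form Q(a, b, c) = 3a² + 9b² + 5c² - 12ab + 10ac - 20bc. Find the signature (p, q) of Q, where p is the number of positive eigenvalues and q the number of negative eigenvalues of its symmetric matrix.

(1, 2)

The symmetric matrix is A = [[3, -6, 5], [-6, 9, -10], [5, -10, 5]].
Applying the same elementary operations to the rows and columns of A produces a congruent diagonal matrix with entries 3, -3, -10/3.
That gives 1 positive, 2 negative pivots.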